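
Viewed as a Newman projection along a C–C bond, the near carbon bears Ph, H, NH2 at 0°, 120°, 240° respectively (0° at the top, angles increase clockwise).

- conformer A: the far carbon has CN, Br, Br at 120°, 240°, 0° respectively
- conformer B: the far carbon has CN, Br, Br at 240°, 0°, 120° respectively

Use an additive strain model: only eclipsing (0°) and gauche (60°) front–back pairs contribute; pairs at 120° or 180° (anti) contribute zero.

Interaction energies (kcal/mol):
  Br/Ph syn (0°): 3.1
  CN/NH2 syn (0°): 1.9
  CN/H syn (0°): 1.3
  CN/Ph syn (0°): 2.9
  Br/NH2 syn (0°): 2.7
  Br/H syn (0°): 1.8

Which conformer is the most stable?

B

A (eclipsed): Ph–Br eclipsed, H–CN eclipsed, NH2–Br eclipsed; 3.1 + 1.3 + 2.7 = 7.1 kcal/mol.
B (eclipsed): Ph–Br eclipsed, H–Br eclipsed, NH2–CN eclipsed; 3.1 + 1.8 + 1.9 = 6.8 kcal/mol.
B has the lowest total (6.8 kcal/mol).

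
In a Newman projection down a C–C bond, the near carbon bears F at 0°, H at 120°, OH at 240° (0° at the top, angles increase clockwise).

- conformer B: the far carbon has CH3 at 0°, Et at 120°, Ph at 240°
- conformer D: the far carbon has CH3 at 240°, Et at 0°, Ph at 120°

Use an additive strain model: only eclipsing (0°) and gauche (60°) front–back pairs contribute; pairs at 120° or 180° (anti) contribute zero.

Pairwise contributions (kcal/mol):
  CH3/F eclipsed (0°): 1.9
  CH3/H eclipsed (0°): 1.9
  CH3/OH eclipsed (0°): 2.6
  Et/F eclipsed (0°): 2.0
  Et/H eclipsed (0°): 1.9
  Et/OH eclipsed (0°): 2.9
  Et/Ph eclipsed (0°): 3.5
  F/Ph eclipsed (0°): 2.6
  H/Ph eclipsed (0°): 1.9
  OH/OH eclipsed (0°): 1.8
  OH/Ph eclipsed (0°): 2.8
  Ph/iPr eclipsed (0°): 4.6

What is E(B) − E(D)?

B (eclipsed): F(0°)/CH3(0°) eclipsed 1.9; H(120°)/Et(120°) eclipsed 1.9; OH(240°)/Ph(240°) eclipsed 2.8 → 6.6 kcal/mol.
D (eclipsed): F(0°)/Et(0°) eclipsed 2.0; H(120°)/Ph(120°) eclipsed 1.9; OH(240°)/CH3(240°) eclipsed 2.6 → 6.5 kcal/mol.
E(B) − E(D) = 6.6 − 6.5 = +0.1 kcal/mol.

+0.1 kcal/mol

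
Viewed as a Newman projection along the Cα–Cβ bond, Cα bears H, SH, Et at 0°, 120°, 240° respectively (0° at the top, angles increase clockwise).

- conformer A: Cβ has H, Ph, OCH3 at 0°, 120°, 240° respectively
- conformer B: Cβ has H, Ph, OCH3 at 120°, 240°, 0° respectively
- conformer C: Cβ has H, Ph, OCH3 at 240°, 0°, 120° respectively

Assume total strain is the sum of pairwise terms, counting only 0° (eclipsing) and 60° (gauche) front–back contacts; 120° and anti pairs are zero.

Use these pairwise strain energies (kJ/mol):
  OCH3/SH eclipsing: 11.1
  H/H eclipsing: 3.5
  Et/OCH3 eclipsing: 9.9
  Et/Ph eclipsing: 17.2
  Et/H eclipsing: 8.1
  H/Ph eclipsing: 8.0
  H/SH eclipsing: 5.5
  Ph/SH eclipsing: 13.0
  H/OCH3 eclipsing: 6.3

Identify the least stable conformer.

B

A (eclipsed): H(0°)/H(0°) eclipsed 3.5; SH(120°)/Ph(120°) eclipsed 13.0; Et(240°)/OCH3(240°) eclipsed 9.9 → 26.4 kJ/mol.
B (eclipsed): H(0°)/OCH3(0°) eclipsed 6.3; SH(120°)/H(120°) eclipsed 5.5; Et(240°)/Ph(240°) eclipsed 17.2 → 29.0 kJ/mol.
C (eclipsed): H(0°)/Ph(0°) eclipsed 8.0; SH(120°)/OCH3(120°) eclipsed 11.1; Et(240°)/H(240°) eclipsed 8.1 → 27.2 kJ/mol.
B has the highest total (29.0 kJ/mol).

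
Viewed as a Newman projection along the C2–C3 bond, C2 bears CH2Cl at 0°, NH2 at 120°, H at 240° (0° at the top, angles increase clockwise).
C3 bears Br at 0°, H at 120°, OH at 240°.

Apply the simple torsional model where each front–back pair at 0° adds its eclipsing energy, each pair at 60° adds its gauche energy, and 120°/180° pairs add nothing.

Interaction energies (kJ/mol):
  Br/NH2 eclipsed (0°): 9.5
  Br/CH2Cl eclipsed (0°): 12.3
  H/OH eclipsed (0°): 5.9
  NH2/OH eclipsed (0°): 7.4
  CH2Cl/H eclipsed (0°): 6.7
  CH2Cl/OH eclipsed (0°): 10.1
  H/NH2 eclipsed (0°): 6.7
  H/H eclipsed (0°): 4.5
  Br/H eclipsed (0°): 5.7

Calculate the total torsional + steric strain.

24.9 kJ/mol

This conformer is eclipsed. CH2Cl at 0° is eclipsed with Br at 0° (12.3); NH2 at 120° is eclipsed with H at 120° (6.7); H at 240° is eclipsed with OH at 240° (5.9). Total 24.9 kJ/mol.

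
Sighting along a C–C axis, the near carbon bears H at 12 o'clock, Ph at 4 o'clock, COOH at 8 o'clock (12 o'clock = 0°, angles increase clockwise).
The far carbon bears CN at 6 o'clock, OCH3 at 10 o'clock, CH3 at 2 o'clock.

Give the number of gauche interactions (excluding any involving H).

4

Non-H gauche pairs: Ph(120°)/CN(180°); Ph(120°)/CH3(60°); COOH(240°)/CN(180°); COOH(240°)/OCH3(300°) — 4 interactions.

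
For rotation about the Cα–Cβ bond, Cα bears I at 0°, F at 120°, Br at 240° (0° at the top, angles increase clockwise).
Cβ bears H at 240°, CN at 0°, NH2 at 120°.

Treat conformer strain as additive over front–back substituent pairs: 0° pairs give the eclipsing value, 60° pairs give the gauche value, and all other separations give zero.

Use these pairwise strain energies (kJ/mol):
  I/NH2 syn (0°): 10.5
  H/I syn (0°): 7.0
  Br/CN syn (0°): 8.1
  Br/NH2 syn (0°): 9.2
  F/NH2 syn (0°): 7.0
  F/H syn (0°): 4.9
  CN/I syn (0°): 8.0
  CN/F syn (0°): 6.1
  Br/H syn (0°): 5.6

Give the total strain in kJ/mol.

20.6 kJ/mol

This conformer is eclipsed. I at 0° is eclipsed with CN at 0° (8.0); F at 120° is eclipsed with NH2 at 120° (7.0); Br at 240° is eclipsed with H at 240° (5.6). Total 20.6 kJ/mol.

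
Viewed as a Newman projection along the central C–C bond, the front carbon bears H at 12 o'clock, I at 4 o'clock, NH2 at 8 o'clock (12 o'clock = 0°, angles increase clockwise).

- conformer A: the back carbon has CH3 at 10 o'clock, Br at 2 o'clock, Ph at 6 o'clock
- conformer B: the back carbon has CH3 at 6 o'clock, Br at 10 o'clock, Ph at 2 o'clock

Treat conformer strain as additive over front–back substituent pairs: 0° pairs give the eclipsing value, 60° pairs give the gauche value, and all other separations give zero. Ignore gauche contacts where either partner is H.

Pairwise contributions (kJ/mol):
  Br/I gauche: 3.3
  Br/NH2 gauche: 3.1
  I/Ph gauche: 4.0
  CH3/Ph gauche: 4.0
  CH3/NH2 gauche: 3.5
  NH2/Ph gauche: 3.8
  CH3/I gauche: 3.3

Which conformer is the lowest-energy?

A is staggered. I at 120° is gauche with Br at 60° (3.3); I at 120° is gauche with Ph at 180° (4.0); NH2 at 240° is gauche with CH3 at 300° (3.5); NH2 at 240° is gauche with Ph at 180° (3.8). Total 14.6 kJ/mol.
B is staggered. I at 120° is gauche with CH3 at 180° (3.3); I at 120° is gauche with Ph at 60° (4.0); NH2 at 240° is gauche with CH3 at 180° (3.5); NH2 at 240° is gauche with Br at 300° (3.1). Total 13.9 kJ/mol.
B has the lowest total (13.9 kJ/mol).

B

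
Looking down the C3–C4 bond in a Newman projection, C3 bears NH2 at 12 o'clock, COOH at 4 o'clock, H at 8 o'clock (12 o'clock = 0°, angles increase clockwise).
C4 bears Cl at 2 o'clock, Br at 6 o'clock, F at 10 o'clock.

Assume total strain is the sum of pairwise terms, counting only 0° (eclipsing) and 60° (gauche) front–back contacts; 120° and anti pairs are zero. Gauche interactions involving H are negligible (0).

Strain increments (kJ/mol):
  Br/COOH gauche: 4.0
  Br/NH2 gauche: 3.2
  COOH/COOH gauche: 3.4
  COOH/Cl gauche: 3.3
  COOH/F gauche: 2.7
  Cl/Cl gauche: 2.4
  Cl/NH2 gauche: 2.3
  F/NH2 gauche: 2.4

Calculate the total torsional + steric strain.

12.0 kJ/mol

This conformer (staggered): NH2(0°)/Cl(60°) gauche 2.3; NH2(0°)/F(300°) gauche 2.4; COOH(120°)/Cl(60°) gauche 3.3; COOH(120°)/Br(180°) gauche 4.0 → 12.0 kJ/mol.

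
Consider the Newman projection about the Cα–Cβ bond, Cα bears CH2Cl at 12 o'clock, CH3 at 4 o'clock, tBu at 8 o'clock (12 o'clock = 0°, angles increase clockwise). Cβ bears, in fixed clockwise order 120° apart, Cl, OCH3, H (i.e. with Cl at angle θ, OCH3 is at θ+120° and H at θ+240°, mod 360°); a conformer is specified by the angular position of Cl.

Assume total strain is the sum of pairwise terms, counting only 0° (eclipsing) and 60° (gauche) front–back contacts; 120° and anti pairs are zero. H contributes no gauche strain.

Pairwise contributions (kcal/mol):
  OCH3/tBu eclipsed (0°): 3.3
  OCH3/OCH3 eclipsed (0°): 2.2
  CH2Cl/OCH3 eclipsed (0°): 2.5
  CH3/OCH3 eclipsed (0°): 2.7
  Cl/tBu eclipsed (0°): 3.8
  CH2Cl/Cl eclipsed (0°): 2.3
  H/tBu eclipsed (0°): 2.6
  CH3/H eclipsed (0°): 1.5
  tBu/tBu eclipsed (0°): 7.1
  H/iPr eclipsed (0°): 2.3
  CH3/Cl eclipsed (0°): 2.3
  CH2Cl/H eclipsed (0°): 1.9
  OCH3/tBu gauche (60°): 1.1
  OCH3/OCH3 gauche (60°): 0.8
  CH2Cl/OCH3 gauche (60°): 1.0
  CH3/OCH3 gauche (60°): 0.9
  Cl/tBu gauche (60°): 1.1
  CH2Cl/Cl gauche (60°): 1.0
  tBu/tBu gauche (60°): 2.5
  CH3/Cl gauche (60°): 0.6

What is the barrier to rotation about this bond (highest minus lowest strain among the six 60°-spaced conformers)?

4.2 kcal/mol

Cl at 0° is eclipsed. CH2Cl at 0° is eclipsed with Cl at 0° (2.3); CH3 at 120° is eclipsed with OCH3 at 120° (2.7); tBu at 240° is eclipsed with H at 240° (2.6). Total 7.6 kcal/mol.
Cl at 60° is staggered. CH2Cl at 0° is gauche with Cl at 60° (1.0); CH3 at 120° is gauche with Cl at 60° (0.6); CH3 at 120° is gauche with OCH3 at 180° (0.9); tBu at 240° is gauche with OCH3 at 180° (1.1). Total 3.6 kcal/mol.
Cl at 120° is eclipsed. CH2Cl at 0° is eclipsed with H at 0° (1.9); CH3 at 120° is eclipsed with Cl at 120° (2.3); tBu at 240° is eclipsed with OCH3 at 240° (3.3). Total 7.5 kcal/mol.
Cl at 180° is staggered. CH2Cl at 0° is gauche with OCH3 at 300° (1.0); CH3 at 120° is gauche with Cl at 180° (0.6); tBu at 240° is gauche with Cl at 180° (1.1); tBu at 240° is gauche with OCH3 at 300° (1.1). Total 3.8 kcal/mol.
Cl at 240° is eclipsed. CH2Cl at 0° is eclipsed with OCH3 at 0° (2.5); CH3 at 120° is eclipsed with H at 120° (1.5); tBu at 240° is eclipsed with Cl at 240° (3.8). Total 7.8 kcal/mol.
Cl at 300° is staggered. CH2Cl at 0° is gauche with Cl at 300° (1.0); CH2Cl at 0° is gauche with OCH3 at 60° (1.0); CH3 at 120° is gauche with OCH3 at 60° (0.9); tBu at 240° is gauche with Cl at 300° (1.1). Total 4.0 kcal/mol.
Max at 240° (7.8 kcal/mol), min at 60° (3.6 kcal/mol); barrier = 4.2 kcal/mol.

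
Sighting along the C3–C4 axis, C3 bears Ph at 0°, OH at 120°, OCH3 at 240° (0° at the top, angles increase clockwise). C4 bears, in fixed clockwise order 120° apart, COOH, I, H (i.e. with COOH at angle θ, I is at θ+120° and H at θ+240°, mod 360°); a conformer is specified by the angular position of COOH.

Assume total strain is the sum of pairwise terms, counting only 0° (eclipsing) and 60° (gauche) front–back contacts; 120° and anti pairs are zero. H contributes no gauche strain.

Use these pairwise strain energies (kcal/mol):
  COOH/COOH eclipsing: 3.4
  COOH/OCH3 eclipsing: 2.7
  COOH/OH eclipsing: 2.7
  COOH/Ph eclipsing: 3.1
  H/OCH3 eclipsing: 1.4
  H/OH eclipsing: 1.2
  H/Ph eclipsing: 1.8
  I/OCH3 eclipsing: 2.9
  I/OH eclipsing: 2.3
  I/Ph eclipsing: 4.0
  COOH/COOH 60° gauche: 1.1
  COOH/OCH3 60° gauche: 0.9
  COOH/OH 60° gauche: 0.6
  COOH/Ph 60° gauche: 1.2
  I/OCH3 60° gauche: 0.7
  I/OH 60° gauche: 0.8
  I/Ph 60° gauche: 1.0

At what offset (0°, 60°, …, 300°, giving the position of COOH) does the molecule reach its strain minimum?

COOH at 0° (eclipsed): Ph–COOH eclipsed, OH–I eclipsed, OCH3–H eclipsed; 3.1 + 2.3 + 1.4 = 6.8 kcal/mol.
COOH at 60° (staggered): Ph–COOH gauche, OH–COOH gauche, OH–I gauche, OCH3–I gauche; 1.2 + 0.6 + 0.8 + 0.7 = 3.3 kcal/mol.
COOH at 120° (eclipsed): Ph–H eclipsed, OH–COOH eclipsed, OCH3–I eclipsed; 1.8 + 2.7 + 2.9 = 7.4 kcal/mol.
COOH at 180° (staggered): Ph–I gauche, OH–COOH gauche, OCH3–COOH gauche, OCH3–I gauche; 1.0 + 0.6 + 0.9 + 0.7 = 3.2 kcal/mol.
COOH at 240° (eclipsed): Ph–I eclipsed, OH–H eclipsed, OCH3–COOH eclipsed; 4.0 + 1.2 + 2.7 = 7.9 kcal/mol.
COOH at 300° (staggered): Ph–COOH gauche, Ph–I gauche, OH–I gauche, OCH3–COOH gauche; 1.2 + 1.0 + 0.8 + 0.9 = 3.9 kcal/mol.
The minimum (3.2 kcal/mol) occurs with COOH at 180°.

180°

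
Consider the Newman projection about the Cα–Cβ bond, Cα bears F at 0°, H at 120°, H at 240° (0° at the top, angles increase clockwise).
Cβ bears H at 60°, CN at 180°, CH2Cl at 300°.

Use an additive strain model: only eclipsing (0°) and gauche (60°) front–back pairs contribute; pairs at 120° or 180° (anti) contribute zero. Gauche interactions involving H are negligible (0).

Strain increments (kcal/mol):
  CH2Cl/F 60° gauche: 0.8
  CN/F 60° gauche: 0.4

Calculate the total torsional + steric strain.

0.8 kcal/mol

This conformer (staggered): F(0°)/CH2Cl(300°) gauche 0.8 → 0.8 kcal/mol.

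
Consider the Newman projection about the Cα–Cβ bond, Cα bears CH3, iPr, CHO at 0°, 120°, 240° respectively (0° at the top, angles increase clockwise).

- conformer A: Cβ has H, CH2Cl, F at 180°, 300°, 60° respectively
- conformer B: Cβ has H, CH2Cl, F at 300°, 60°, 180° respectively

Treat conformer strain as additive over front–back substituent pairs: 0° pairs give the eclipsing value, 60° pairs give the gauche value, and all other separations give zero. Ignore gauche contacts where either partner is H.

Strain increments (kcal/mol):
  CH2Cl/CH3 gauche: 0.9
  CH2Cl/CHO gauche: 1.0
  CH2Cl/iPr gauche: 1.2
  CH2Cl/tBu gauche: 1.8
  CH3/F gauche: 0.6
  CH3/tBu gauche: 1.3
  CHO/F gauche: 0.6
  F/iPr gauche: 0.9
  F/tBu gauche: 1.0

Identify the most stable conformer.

A (staggered): CH3(0°)/CH2Cl(300°) gauche 0.9; CH3(0°)/F(60°) gauche 0.6; iPr(120°)/F(60°) gauche 0.9; CHO(240°)/CH2Cl(300°) gauche 1.0 → 3.4 kcal/mol.
B (staggered): CH3(0°)/CH2Cl(60°) gauche 0.9; iPr(120°)/CH2Cl(60°) gauche 1.2; iPr(120°)/F(180°) gauche 0.9; CHO(240°)/F(180°) gauche 0.6 → 3.6 kcal/mol.
A has the lowest total (3.4 kcal/mol).

A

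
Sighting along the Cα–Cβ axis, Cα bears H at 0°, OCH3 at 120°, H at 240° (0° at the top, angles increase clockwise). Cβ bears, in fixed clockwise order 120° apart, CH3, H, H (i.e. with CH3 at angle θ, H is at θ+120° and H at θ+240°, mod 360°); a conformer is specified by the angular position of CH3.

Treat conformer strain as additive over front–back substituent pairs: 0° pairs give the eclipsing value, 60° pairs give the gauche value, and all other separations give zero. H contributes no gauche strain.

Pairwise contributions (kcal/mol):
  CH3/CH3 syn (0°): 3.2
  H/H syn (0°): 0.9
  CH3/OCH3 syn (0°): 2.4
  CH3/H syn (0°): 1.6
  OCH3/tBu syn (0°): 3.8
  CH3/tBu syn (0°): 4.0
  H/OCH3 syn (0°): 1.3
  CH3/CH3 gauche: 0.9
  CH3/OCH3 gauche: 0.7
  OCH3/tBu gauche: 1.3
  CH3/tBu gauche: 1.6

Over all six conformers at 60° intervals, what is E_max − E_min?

CH3 at 0° is eclipsed. H at 0° is eclipsed with CH3 at 0° (1.6); OCH3 at 120° is eclipsed with H at 120° (1.3); H at 240° is eclipsed with H at 240° (0.9). Total 3.8 kcal/mol.
CH3 at 60° is staggered. OCH3 at 120° is gauche with CH3 at 60° (0.7). Total 0.7 kcal/mol.
CH3 at 120° is eclipsed. H at 0° is eclipsed with H at 0° (0.9); OCH3 at 120° is eclipsed with CH3 at 120° (2.4); H at 240° is eclipsed with H at 240° (0.9). Total 4.2 kcal/mol.
CH3 at 180° is staggered. OCH3 at 120° is gauche with CH3 at 180° (0.7). Total 0.7 kcal/mol.
CH3 at 240° is eclipsed. H at 0° is eclipsed with H at 0° (0.9); OCH3 at 120° is eclipsed with H at 120° (1.3); H at 240° is eclipsed with CH3 at 240° (1.6). Total 3.8 kcal/mol.
CH3 at 300° (staggered): no non-H gauche contacts → 0.0 kcal/mol.
Max at 120° (4.2 kcal/mol), min at 300° (0.0 kcal/mol); barrier = 4.2 kcal/mol.

4.2 kcal/mol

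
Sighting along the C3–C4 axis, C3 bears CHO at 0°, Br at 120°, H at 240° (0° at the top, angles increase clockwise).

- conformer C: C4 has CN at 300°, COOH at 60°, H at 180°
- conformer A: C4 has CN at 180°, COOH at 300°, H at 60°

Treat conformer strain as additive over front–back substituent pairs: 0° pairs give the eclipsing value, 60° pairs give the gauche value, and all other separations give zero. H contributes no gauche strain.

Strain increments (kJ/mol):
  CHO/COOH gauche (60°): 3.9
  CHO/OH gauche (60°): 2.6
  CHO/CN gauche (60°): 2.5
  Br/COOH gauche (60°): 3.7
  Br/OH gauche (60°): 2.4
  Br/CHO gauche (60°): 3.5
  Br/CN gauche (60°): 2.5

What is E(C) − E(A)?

C (staggered): CHO–CN gauche, CHO–COOH gauche, Br–COOH gauche; 2.5 + 3.9 + 3.7 = 10.1 kJ/mol.
A (staggered): CHO–COOH gauche, Br–CN gauche; 3.9 + 2.5 = 6.4 kJ/mol.
E(C) − E(A) = 10.1 − 6.4 = +3.7 kJ/mol.

+3.7 kJ/mol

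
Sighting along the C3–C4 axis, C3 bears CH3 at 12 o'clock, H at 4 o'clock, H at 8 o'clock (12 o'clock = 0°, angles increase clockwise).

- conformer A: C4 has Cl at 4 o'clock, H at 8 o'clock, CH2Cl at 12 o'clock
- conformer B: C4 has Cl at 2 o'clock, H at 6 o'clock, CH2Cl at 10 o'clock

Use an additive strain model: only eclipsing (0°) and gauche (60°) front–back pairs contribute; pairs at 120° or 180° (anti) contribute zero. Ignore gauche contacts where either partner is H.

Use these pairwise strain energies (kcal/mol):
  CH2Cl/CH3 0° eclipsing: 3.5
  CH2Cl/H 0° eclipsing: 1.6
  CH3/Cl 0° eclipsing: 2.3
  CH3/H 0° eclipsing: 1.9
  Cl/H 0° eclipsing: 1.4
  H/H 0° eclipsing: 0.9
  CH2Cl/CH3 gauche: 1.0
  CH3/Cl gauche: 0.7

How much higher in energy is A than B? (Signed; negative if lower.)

A (eclipsed): CH3(0°)/CH2Cl(0°) eclipsed 3.5; H(120°)/Cl(120°) eclipsed 1.4; H(240°)/H(240°) eclipsed 0.9 → 5.8 kcal/mol.
B (staggered): CH3(0°)/Cl(60°) gauche 0.7; CH3(0°)/CH2Cl(300°) gauche 1.0 → 1.7 kcal/mol.
E(A) − E(B) = 5.8 − 1.7 = +4.1 kcal/mol.

+4.1 kcal/mol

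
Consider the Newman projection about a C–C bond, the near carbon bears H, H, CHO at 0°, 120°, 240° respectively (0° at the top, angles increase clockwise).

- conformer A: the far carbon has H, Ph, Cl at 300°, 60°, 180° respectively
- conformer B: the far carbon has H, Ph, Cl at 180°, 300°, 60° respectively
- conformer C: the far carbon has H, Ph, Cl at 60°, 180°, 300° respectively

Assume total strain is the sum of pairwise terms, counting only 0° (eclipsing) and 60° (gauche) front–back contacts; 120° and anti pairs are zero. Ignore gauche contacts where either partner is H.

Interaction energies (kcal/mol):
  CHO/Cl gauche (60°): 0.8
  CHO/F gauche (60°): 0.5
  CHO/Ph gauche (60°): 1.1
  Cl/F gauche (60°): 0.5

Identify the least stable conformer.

C

A is staggered. CHO at 240° is gauche with Cl at 180° (0.8). Total 0.8 kcal/mol.
B is staggered. CHO at 240° is gauche with Ph at 300° (1.1). Total 1.1 kcal/mol.
C is staggered. CHO at 240° is gauche with Ph at 180° (1.1); CHO at 240° is gauche with Cl at 300° (0.8). Total 1.9 kcal/mol.
C has the highest total (1.9 kcal/mol).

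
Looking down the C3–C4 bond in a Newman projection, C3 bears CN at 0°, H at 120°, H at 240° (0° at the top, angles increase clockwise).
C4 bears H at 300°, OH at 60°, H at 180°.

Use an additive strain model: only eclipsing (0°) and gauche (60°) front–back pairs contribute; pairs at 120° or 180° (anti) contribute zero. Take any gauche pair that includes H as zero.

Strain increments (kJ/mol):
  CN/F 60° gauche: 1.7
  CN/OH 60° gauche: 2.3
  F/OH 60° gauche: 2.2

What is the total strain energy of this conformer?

This conformer (staggered): CN–OH gauche; 2.3 = 2.3 kJ/mol.

2.3 kJ/mol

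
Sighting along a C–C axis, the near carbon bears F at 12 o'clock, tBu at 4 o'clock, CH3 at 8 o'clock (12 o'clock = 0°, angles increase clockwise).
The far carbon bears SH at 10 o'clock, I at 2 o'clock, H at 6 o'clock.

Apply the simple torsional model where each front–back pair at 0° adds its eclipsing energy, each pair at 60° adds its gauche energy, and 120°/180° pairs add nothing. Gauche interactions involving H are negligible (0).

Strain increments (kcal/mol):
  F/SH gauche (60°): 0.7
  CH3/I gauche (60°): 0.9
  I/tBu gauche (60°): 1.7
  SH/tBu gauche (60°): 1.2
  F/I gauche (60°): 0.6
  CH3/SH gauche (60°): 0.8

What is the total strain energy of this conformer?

3.8 kcal/mol

This conformer (staggered): F(0°)/SH(300°) gauche 0.7; F(0°)/I(60°) gauche 0.6; tBu(120°)/I(60°) gauche 1.7; CH3(240°)/SH(300°) gauche 0.8 → 3.8 kcal/mol.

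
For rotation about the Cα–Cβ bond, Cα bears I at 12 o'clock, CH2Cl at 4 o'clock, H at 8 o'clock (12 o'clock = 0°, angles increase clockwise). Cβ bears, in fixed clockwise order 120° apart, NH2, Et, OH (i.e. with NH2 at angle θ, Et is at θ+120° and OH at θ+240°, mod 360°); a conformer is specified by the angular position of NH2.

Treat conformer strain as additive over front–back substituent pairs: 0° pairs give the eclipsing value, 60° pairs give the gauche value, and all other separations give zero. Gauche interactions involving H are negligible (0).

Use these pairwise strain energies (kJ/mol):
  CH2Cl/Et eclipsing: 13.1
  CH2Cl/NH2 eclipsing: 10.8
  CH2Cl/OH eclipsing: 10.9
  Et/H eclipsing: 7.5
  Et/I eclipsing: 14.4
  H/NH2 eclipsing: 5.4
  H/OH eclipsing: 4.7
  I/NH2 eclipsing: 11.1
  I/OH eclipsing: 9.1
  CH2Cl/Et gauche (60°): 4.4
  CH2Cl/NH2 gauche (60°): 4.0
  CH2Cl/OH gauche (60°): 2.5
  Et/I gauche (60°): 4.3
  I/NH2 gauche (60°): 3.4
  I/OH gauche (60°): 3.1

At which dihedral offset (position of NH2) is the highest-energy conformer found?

NH2 at 0° (eclipsed): I(0°)/NH2(0°) eclipsed 11.1; CH2Cl(120°)/Et(120°) eclipsed 13.1; H(240°)/OH(240°) eclipsed 4.7 → 28.9 kJ/mol.
NH2 at 60° (staggered): I(0°)/NH2(60°) gauche 3.4; I(0°)/OH(300°) gauche 3.1; CH2Cl(120°)/NH2(60°) gauche 4.0; CH2Cl(120°)/Et(180°) gauche 4.4 → 14.9 kJ/mol.
NH2 at 120° (eclipsed): I(0°)/OH(0°) eclipsed 9.1; CH2Cl(120°)/NH2(120°) eclipsed 10.8; H(240°)/Et(240°) eclipsed 7.5 → 27.4 kJ/mol.
NH2 at 180° (staggered): I(0°)/Et(300°) gauche 4.3; I(0°)/OH(60°) gauche 3.1; CH2Cl(120°)/NH2(180°) gauche 4.0; CH2Cl(120°)/OH(60°) gauche 2.5 → 13.9 kJ/mol.
NH2 at 240° (eclipsed): I(0°)/Et(0°) eclipsed 14.4; CH2Cl(120°)/OH(120°) eclipsed 10.9; H(240°)/NH2(240°) eclipsed 5.4 → 30.7 kJ/mol.
NH2 at 300° (staggered): I(0°)/NH2(300°) gauche 3.4; I(0°)/Et(60°) gauche 4.3; CH2Cl(120°)/Et(60°) gauche 4.4; CH2Cl(120°)/OH(180°) gauche 2.5 → 14.6 kJ/mol.
The maximum (30.7 kJ/mol) occurs with NH2 at 240°.

240°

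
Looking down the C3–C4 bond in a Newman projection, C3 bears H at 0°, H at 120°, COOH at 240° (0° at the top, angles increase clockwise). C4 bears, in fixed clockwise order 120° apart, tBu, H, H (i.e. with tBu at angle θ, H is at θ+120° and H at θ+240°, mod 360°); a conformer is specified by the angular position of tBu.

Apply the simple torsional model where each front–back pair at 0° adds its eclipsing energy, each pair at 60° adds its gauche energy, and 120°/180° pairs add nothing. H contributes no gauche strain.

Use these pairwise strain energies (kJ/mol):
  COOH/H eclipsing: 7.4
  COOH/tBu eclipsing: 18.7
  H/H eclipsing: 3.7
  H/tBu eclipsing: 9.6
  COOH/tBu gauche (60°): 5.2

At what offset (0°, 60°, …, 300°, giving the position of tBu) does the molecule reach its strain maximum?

240°

tBu at 0° is eclipsed. H at 0° is eclipsed with tBu at 0° (9.6); H at 120° is eclipsed with H at 120° (3.7); COOH at 240° is eclipsed with H at 240° (7.4). Total 20.7 kJ/mol.
tBu at 60° (staggered): no non-H gauche contacts → 0.0 kJ/mol.
tBu at 120° is eclipsed. H at 0° is eclipsed with H at 0° (3.7); H at 120° is eclipsed with tBu at 120° (9.6); COOH at 240° is eclipsed with H at 240° (7.4). Total 20.7 kJ/mol.
tBu at 180° is staggered. COOH at 240° is gauche with tBu at 180° (5.2). Total 5.2 kJ/mol.
tBu at 240° is eclipsed. H at 0° is eclipsed with H at 0° (3.7); H at 120° is eclipsed with H at 120° (3.7); COOH at 240° is eclipsed with tBu at 240° (18.7). Total 26.1 kJ/mol.
tBu at 300° is staggered. COOH at 240° is gauche with tBu at 300° (5.2). Total 5.2 kJ/mol.
The maximum (26.1 kJ/mol) occurs with tBu at 240°.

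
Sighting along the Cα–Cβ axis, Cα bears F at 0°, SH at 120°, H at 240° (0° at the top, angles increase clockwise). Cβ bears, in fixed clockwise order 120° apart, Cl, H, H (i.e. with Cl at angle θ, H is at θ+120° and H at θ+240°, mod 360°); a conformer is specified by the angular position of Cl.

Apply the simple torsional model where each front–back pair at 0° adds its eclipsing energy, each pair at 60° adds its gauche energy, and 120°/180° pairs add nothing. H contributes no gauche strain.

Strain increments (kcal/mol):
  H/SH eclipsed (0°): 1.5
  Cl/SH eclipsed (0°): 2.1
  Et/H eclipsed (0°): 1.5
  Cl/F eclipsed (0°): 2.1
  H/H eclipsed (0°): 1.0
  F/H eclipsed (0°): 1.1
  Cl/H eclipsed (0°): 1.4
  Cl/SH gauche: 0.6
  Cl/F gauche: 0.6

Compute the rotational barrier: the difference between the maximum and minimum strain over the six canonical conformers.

4.0 kcal/mol

Cl at 0° is eclipsed. F at 0° is eclipsed with Cl at 0° (2.1); SH at 120° is eclipsed with H at 120° (1.5); H at 240° is eclipsed with H at 240° (1.0). Total 4.6 kcal/mol.
Cl at 60° is staggered. F at 0° is gauche with Cl at 60° (0.6); SH at 120° is gauche with Cl at 60° (0.6). Total 1.2 kcal/mol.
Cl at 120° is eclipsed. F at 0° is eclipsed with H at 0° (1.1); SH at 120° is eclipsed with Cl at 120° (2.1); H at 240° is eclipsed with H at 240° (1.0). Total 4.2 kcal/mol.
Cl at 180° is staggered. SH at 120° is gauche with Cl at 180° (0.6). Total 0.6 kcal/mol.
Cl at 240° is eclipsed. F at 0° is eclipsed with H at 0° (1.1); SH at 120° is eclipsed with H at 120° (1.5); H at 240° is eclipsed with Cl at 240° (1.4). Total 4.0 kcal/mol.
Cl at 300° is staggered. F at 0° is gauche with Cl at 300° (0.6). Total 0.6 kcal/mol.
Max at 0° (4.6 kcal/mol), min at 180° (0.6 kcal/mol); barrier = 4.0 kcal/mol.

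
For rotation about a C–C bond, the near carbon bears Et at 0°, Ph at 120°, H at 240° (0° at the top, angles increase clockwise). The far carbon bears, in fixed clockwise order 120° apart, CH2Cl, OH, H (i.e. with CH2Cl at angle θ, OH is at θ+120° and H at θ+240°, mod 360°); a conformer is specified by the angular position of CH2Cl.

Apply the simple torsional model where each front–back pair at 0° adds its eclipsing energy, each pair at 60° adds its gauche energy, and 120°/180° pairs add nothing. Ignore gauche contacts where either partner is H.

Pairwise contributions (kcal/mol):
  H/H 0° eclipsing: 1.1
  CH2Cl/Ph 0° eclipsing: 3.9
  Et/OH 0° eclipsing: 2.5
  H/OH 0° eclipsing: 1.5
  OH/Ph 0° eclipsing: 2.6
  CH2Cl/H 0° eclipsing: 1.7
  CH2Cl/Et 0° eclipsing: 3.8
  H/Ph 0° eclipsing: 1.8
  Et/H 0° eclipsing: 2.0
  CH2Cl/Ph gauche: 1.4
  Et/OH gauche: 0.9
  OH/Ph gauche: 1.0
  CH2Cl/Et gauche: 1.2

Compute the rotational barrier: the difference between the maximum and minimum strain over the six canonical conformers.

5.2 kcal/mol

CH2Cl at 0° (eclipsed): Et(0°)/CH2Cl(0°) eclipsed 3.8; Ph(120°)/OH(120°) eclipsed 2.6; H(240°)/H(240°) eclipsed 1.1 → 7.5 kcal/mol.
CH2Cl at 60° (staggered): Et(0°)/CH2Cl(60°) gauche 1.2; Ph(120°)/CH2Cl(60°) gauche 1.4; Ph(120°)/OH(180°) gauche 1.0 → 3.6 kcal/mol.
CH2Cl at 120° (eclipsed): Et(0°)/H(0°) eclipsed 2.0; Ph(120°)/CH2Cl(120°) eclipsed 3.9; H(240°)/OH(240°) eclipsed 1.5 → 7.4 kcal/mol.
CH2Cl at 180° (staggered): Et(0°)/OH(300°) gauche 0.9; Ph(120°)/CH2Cl(180°) gauche 1.4 → 2.3 kcal/mol.
CH2Cl at 240° (eclipsed): Et(0°)/OH(0°) eclipsed 2.5; Ph(120°)/H(120°) eclipsed 1.8; H(240°)/CH2Cl(240°) eclipsed 1.7 → 6.0 kcal/mol.
CH2Cl at 300° (staggered): Et(0°)/CH2Cl(300°) gauche 1.2; Et(0°)/OH(60°) gauche 0.9; Ph(120°)/OH(60°) gauche 1.0 → 3.1 kcal/mol.
Max at 0° (7.5 kcal/mol), min at 180° (2.3 kcal/mol); barrier = 5.2 kcal/mol.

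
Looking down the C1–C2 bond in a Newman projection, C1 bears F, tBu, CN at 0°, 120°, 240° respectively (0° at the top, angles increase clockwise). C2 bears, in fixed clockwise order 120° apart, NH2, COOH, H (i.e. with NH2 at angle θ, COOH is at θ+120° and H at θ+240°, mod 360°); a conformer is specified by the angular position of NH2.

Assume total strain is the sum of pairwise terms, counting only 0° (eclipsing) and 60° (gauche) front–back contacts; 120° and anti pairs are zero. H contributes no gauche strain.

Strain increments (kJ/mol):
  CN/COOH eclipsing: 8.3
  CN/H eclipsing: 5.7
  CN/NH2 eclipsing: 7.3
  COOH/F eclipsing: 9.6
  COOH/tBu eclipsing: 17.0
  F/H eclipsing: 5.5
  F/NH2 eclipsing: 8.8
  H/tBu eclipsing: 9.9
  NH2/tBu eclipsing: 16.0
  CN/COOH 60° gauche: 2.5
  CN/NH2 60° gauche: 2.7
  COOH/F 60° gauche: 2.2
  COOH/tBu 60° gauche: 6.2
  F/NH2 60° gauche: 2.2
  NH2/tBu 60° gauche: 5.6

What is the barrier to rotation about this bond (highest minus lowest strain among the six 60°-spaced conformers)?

18.5 kJ/mol

NH2 at 0° is eclipsed. F at 0° is eclipsed with NH2 at 0° (8.8); tBu at 120° is eclipsed with COOH at 120° (17.0); CN at 240° is eclipsed with H at 240° (5.7). Total 31.5 kJ/mol.
NH2 at 60° is staggered. F at 0° is gauche with NH2 at 60° (2.2); tBu at 120° is gauche with NH2 at 60° (5.6); tBu at 120° is gauche with COOH at 180° (6.2); CN at 240° is gauche with COOH at 180° (2.5). Total 16.5 kJ/mol.
NH2 at 120° is eclipsed. F at 0° is eclipsed with H at 0° (5.5); tBu at 120° is eclipsed with NH2 at 120° (16.0); CN at 240° is eclipsed with COOH at 240° (8.3). Total 29.8 kJ/mol.
NH2 at 180° is staggered. F at 0° is gauche with COOH at 300° (2.2); tBu at 120° is gauche with NH2 at 180° (5.6); CN at 240° is gauche with NH2 at 180° (2.7); CN at 240° is gauche with COOH at 300° (2.5). Total 13.0 kJ/mol.
NH2 at 240° is eclipsed. F at 0° is eclipsed with COOH at 0° (9.6); tBu at 120° is eclipsed with H at 120° (9.9); CN at 240° is eclipsed with NH2 at 240° (7.3). Total 26.8 kJ/mol.
NH2 at 300° is staggered. F at 0° is gauche with NH2 at 300° (2.2); F at 0° is gauche with COOH at 60° (2.2); tBu at 120° is gauche with COOH at 60° (6.2); CN at 240° is gauche with NH2 at 300° (2.7). Total 13.3 kJ/mol.
Max at 0° (31.5 kJ/mol), min at 180° (13.0 kJ/mol); barrier = 18.5 kJ/mol.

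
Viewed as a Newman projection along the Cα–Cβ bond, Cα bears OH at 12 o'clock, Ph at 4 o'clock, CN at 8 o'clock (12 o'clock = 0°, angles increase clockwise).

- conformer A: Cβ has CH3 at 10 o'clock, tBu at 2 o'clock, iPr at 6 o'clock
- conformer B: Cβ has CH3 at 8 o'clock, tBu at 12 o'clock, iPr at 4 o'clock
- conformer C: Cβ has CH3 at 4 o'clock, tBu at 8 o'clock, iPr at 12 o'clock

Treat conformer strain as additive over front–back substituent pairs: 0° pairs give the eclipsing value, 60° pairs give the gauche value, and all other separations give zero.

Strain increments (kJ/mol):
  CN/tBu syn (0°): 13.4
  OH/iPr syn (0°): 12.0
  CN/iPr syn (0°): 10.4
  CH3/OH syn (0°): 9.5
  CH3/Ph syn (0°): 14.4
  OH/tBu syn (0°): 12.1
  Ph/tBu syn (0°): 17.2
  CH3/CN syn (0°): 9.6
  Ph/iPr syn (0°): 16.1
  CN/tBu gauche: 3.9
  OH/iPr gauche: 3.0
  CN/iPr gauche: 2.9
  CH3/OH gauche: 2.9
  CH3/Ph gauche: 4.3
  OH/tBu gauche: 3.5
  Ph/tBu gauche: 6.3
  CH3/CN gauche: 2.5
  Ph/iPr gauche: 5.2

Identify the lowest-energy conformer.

A (staggered): OH–CH3 gauche, OH–tBu gauche, Ph–tBu gauche, Ph–iPr gauche, CN–CH3 gauche, CN–iPr gauche; 2.9 + 3.5 + 6.3 + 5.2 + 2.5 + 2.9 = 23.3 kJ/mol.
B (eclipsed): OH–tBu eclipsed, Ph–iPr eclipsed, CN–CH3 eclipsed; 12.1 + 16.1 + 9.6 = 37.8 kJ/mol.
C (eclipsed): OH–iPr eclipsed, Ph–CH3 eclipsed, CN–tBu eclipsed; 12.0 + 14.4 + 13.4 = 39.8 kJ/mol.
A has the lowest total (23.3 kJ/mol).

A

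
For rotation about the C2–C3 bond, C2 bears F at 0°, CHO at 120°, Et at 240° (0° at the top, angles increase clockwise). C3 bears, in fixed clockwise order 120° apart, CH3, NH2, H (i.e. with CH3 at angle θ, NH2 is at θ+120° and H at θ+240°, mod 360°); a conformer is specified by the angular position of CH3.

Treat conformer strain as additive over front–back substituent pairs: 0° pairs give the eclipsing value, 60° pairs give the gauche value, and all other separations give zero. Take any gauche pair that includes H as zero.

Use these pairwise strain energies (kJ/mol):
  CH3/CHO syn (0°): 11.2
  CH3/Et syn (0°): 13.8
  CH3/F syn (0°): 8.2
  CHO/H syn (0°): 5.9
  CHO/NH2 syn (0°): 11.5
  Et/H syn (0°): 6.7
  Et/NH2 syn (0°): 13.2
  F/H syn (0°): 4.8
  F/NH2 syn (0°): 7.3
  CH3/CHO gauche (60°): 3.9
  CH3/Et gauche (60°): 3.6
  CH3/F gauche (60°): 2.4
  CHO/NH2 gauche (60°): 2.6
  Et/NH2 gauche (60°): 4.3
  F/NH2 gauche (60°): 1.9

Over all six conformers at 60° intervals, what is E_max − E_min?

CH3 at 0° is eclipsed. F at 0° is eclipsed with CH3 at 0° (8.2); CHO at 120° is eclipsed with NH2 at 120° (11.5); Et at 240° is eclipsed with H at 240° (6.7). Total 26.4 kJ/mol.
CH3 at 60° is staggered. F at 0° is gauche with CH3 at 60° (2.4); CHO at 120° is gauche with CH3 at 60° (3.9); CHO at 120° is gauche with NH2 at 180° (2.6); Et at 240° is gauche with NH2 at 180° (4.3). Total 13.2 kJ/mol.
CH3 at 120° is eclipsed. F at 0° is eclipsed with H at 0° (4.8); CHO at 120° is eclipsed with CH3 at 120° (11.2); Et at 240° is eclipsed with NH2 at 240° (13.2). Total 29.2 kJ/mol.
CH3 at 180° is staggered. F at 0° is gauche with NH2 at 300° (1.9); CHO at 120° is gauche with CH3 at 180° (3.9); Et at 240° is gauche with CH3 at 180° (3.6); Et at 240° is gauche with NH2 at 300° (4.3). Total 13.7 kJ/mol.
CH3 at 240° is eclipsed. F at 0° is eclipsed with NH2 at 0° (7.3); CHO at 120° is eclipsed with H at 120° (5.9); Et at 240° is eclipsed with CH3 at 240° (13.8). Total 27.0 kJ/mol.
CH3 at 300° is staggered. F at 0° is gauche with CH3 at 300° (2.4); F at 0° is gauche with NH2 at 60° (1.9); CHO at 120° is gauche with NH2 at 60° (2.6); Et at 240° is gauche with CH3 at 300° (3.6). Total 10.5 kJ/mol.
Max at 120° (29.2 kJ/mol), min at 300° (10.5 kJ/mol); barrier = 18.7 kJ/mol.

18.7 kJ/mol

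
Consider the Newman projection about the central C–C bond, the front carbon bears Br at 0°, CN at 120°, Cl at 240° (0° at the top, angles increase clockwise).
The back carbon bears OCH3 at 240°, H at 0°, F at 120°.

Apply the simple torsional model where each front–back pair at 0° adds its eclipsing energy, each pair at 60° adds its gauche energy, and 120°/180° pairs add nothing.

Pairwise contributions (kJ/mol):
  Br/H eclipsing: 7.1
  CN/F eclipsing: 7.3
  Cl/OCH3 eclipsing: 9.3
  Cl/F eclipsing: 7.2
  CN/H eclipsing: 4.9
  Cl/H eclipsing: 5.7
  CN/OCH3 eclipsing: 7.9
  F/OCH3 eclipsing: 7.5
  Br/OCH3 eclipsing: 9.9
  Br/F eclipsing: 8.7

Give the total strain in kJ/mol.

This conformer (eclipsed): Br(0°)/H(0°) eclipsed 7.1; CN(120°)/F(120°) eclipsed 7.3; Cl(240°)/OCH3(240°) eclipsed 9.3 → 23.7 kJ/mol.

23.7 kJ/mol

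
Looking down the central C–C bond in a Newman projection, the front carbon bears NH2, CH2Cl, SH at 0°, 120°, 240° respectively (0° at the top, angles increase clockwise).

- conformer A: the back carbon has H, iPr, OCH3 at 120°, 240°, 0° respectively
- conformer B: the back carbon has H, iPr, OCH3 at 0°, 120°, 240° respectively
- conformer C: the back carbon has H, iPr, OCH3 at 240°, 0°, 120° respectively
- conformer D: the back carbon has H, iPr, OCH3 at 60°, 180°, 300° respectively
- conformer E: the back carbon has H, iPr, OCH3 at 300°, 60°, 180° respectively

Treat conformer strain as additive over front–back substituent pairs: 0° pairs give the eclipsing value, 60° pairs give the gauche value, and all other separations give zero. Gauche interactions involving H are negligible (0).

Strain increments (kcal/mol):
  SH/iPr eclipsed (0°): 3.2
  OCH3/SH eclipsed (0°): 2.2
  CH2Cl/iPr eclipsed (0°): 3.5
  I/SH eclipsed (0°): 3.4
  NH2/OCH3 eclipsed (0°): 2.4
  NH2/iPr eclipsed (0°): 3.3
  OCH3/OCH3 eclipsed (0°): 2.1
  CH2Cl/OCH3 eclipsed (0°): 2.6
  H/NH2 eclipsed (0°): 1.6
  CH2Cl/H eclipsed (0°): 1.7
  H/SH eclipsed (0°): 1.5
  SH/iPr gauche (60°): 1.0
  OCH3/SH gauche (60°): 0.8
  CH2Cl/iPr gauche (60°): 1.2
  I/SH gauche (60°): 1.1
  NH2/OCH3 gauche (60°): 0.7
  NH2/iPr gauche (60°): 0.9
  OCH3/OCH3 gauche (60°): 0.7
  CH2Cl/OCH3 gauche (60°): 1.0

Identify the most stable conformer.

A (eclipsed): NH2(0°)/OCH3(0°) eclipsed 2.4; CH2Cl(120°)/H(120°) eclipsed 1.7; SH(240°)/iPr(240°) eclipsed 3.2 → 7.3 kcal/mol.
B (eclipsed): NH2(0°)/H(0°) eclipsed 1.6; CH2Cl(120°)/iPr(120°) eclipsed 3.5; SH(240°)/OCH3(240°) eclipsed 2.2 → 7.3 kcal/mol.
C (eclipsed): NH2(0°)/iPr(0°) eclipsed 3.3; CH2Cl(120°)/OCH3(120°) eclipsed 2.6; SH(240°)/H(240°) eclipsed 1.5 → 7.4 kcal/mol.
D (staggered): NH2(0°)/OCH3(300°) gauche 0.7; CH2Cl(120°)/iPr(180°) gauche 1.2; SH(240°)/iPr(180°) gauche 1.0; SH(240°)/OCH3(300°) gauche 0.8 → 3.7 kcal/mol.
E (staggered): NH2(0°)/iPr(60°) gauche 0.9; CH2Cl(120°)/iPr(60°) gauche 1.2; CH2Cl(120°)/OCH3(180°) gauche 1.0; SH(240°)/OCH3(180°) gauche 0.8 → 3.9 kcal/mol.
D has the lowest total (3.7 kcal/mol).

D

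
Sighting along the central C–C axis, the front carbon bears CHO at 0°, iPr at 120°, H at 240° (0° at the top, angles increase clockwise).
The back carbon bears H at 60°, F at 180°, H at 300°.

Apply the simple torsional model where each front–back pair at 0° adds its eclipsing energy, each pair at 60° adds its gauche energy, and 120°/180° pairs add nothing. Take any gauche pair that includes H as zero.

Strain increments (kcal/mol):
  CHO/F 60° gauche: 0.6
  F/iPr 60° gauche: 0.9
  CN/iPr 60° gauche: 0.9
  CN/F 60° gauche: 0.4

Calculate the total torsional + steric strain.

This conformer (staggered): iPr–F gauche; 0.9 = 0.9 kcal/mol.

0.9 kcal/mol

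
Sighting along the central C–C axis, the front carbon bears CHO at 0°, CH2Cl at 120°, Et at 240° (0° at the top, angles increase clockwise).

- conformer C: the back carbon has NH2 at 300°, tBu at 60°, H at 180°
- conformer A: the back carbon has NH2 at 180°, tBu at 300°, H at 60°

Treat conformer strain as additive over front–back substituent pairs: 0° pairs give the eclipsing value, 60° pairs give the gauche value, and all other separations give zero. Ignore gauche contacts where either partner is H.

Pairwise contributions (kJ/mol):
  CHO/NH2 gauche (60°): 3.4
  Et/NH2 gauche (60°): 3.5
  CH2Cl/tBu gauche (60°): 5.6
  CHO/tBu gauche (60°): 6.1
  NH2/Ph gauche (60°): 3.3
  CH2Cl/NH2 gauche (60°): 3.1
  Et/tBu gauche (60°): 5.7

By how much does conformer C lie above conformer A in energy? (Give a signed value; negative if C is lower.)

C (staggered): CHO–NH2 gauche, CHO–tBu gauche, CH2Cl–tBu gauche, Et–NH2 gauche; 3.4 + 6.1 + 5.6 + 3.5 = 18.6 kJ/mol.
A (staggered): CHO–tBu gauche, CH2Cl–NH2 gauche, Et–NH2 gauche, Et–tBu gauche; 6.1 + 3.1 + 3.5 + 5.7 = 18.4 kJ/mol.
E(C) − E(A) = 18.6 − 18.4 = +0.2 kJ/mol.

+0.2 kJ/mol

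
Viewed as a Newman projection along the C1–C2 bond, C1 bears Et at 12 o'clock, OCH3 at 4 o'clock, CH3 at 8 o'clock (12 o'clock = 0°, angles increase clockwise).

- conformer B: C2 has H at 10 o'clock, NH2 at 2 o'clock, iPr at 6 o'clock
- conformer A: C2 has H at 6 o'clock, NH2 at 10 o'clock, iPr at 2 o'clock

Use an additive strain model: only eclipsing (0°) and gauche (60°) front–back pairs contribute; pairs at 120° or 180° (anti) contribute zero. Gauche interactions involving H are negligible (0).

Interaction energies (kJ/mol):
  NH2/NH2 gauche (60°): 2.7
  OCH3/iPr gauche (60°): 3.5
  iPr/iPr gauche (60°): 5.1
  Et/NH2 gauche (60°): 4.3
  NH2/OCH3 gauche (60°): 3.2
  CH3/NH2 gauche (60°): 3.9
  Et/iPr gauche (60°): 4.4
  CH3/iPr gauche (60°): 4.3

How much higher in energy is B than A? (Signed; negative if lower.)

B (staggered): Et–NH2 gauche, OCH3–NH2 gauche, OCH3–iPr gauche, CH3–iPr gauche; 4.3 + 3.2 + 3.5 + 4.3 = 15.3 kJ/mol.
A (staggered): Et–NH2 gauche, Et–iPr gauche, OCH3–iPr gauche, CH3–NH2 gauche; 4.3 + 4.4 + 3.5 + 3.9 = 16.1 kJ/mol.
E(B) − E(A) = 15.3 − 16.1 = -0.8 kJ/mol.

-0.8 kJ/mol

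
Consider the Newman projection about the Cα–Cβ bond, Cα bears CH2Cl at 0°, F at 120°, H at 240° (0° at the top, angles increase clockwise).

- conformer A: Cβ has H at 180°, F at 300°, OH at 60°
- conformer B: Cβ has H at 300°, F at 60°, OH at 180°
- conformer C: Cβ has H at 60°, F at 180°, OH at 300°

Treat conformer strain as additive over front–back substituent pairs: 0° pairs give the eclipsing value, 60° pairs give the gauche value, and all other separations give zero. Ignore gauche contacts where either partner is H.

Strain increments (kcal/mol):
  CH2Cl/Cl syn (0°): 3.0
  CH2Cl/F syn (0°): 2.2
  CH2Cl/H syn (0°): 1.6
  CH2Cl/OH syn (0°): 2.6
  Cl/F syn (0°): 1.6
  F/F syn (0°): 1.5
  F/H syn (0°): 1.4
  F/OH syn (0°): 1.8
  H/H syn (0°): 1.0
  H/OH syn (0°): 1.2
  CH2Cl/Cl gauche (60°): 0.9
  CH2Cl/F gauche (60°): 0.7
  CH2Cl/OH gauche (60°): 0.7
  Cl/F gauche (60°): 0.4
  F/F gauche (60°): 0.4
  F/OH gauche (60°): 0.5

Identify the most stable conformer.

A (staggered): CH2Cl(0°)/F(300°) gauche 0.7; CH2Cl(0°)/OH(60°) gauche 0.7; F(120°)/OH(60°) gauche 0.5 → 1.9 kcal/mol.
B (staggered): CH2Cl(0°)/F(60°) gauche 0.7; F(120°)/F(60°) gauche 0.4; F(120°)/OH(180°) gauche 0.5 → 1.6 kcal/mol.
C (staggered): CH2Cl(0°)/OH(300°) gauche 0.7; F(120°)/F(180°) gauche 0.4 → 1.1 kcal/mol.
C has the lowest total (1.1 kcal/mol).

C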